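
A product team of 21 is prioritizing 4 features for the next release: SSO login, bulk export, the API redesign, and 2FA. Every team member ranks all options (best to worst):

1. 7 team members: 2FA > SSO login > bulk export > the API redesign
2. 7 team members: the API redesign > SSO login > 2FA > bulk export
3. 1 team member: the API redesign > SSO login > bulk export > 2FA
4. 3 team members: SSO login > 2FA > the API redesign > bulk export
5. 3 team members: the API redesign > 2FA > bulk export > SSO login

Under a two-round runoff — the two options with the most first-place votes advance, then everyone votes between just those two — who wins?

the API redesign

Round 1 first-place votes: SSO login 3, bulk export 0, the API redesign 11, 2FA 7.
the API redesign and 2FA advance.
Runoff: the API redesign is preferred to 2FA by 11 voters; 2FA by 10.
the API redesign wins the runoff.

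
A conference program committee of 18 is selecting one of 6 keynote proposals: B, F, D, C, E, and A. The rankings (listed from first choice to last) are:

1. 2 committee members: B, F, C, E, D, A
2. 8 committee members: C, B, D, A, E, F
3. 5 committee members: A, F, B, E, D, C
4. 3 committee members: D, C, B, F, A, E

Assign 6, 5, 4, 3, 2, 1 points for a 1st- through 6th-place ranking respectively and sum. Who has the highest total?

B: 2·6 + 8·5 + 5·4 + 3·4 = 84
F: 2·5 + 8·1 + 5·5 + 3·3 = 52
D: 2·2 + 8·4 + 5·2 + 3·6 = 64
C: 2·4 + 8·6 + 5·1 + 3·5 = 76
E: 2·3 + 8·2 + 5·3 + 3·1 = 40
A: 2·1 + 8·3 + 5·6 + 3·2 = 62
B has the highest Borda score (84).

B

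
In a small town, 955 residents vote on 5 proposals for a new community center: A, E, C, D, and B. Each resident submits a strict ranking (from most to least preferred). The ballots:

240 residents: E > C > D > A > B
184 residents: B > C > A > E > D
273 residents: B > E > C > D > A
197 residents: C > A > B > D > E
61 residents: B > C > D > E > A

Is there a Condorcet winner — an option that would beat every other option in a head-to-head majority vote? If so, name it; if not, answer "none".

B

B vs A: 518–437 for B.
B vs E: 715–240 for B.
B vs C: 518–437 for B.
B vs D: 715–240 for B.
B beats every other option head-to-head.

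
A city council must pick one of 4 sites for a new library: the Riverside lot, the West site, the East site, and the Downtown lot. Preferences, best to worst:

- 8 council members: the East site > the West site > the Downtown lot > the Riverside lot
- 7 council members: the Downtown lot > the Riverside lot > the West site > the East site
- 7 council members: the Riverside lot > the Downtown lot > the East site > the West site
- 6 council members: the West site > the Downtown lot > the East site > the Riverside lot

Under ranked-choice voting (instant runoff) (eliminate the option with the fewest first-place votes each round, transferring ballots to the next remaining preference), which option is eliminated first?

Round 1: the Riverside lot 7, the West site 6, the East site 8, the Downtown lot 7. Eliminate the West site.

the West site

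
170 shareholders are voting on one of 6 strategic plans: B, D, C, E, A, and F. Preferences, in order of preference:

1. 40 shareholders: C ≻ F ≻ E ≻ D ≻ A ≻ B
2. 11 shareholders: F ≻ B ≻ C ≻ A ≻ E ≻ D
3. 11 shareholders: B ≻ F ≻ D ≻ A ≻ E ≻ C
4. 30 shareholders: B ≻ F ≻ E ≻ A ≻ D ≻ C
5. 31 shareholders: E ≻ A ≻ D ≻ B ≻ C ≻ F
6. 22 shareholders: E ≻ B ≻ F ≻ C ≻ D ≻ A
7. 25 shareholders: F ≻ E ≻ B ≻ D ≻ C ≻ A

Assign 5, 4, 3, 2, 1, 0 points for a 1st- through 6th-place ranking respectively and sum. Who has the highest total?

E

B: 40·0 + 11·4 + 11·5 + 30·5 + 31·2 + 22·4 + 25·3 = 474
D: 40·2 + 11·0 + 11·3 + 30·1 + 31·3 + 22·1 + 25·2 = 308
C: 40·5 + 11·3 + 11·0 + 30·0 + 31·1 + 22·2 + 25·1 = 333
E: 40·3 + 11·1 + 11·1 + 30·3 + 31·5 + 22·5 + 25·4 = 597
A: 40·1 + 11·2 + 11·2 + 30·2 + 31·4 + 22·0 + 25·0 = 268
F: 40·4 + 11·5 + 11·4 + 30·4 + 31·0 + 22·3 + 25·5 = 570
E has the highest Borda score (597).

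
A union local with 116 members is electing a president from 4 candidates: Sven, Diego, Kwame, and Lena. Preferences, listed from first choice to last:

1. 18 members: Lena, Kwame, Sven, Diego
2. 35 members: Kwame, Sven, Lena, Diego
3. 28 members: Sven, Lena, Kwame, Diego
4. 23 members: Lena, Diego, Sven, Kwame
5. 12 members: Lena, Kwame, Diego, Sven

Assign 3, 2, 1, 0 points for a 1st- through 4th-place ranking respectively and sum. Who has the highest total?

Lena

Sven: 18·1 + 35·2 + 28·3 + 23·1 + 12·0 = 195
Diego: 18·0 + 35·0 + 28·0 + 23·2 + 12·1 = 58
Kwame: 18·2 + 35·3 + 28·1 + 23·0 + 12·2 = 193
Lena: 18·3 + 35·1 + 28·2 + 23·3 + 12·3 = 250
Lena has the highest Borda score (250).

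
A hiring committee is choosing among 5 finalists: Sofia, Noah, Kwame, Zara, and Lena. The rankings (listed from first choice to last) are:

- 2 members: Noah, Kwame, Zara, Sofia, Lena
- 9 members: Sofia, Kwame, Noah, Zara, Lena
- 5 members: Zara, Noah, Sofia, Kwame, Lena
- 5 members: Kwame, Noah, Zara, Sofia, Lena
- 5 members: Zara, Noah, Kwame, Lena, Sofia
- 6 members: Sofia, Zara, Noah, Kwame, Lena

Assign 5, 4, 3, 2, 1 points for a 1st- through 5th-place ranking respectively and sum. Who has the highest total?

Noah

Sofia: 2·2 + 9·5 + 5·3 + 5·2 + 5·1 + 6·5 = 109
Noah: 2·5 + 9·3 + 5·4 + 5·4 + 5·4 + 6·3 = 115
Kwame: 2·4 + 9·4 + 5·2 + 5·5 + 5·3 + 6·2 = 106
Zara: 2·3 + 9·2 + 5·5 + 5·3 + 5·5 + 6·4 = 113
Lena: 2·1 + 9·1 + 5·1 + 5·1 + 5·2 + 6·1 = 37
Noah has the highest Borda score (115).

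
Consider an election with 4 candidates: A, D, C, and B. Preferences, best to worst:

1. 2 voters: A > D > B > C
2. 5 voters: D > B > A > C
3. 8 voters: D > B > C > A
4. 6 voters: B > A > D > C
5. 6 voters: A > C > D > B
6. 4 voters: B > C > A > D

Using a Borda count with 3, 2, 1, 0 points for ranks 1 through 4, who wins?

B

A: 2·3 + 5·1 + 8·0 + 6·2 + 6·3 + 4·1 = 45
D: 2·2 + 5·3 + 8·3 + 6·1 + 6·1 + 4·0 = 55
C: 2·0 + 5·0 + 8·1 + 6·0 + 6·2 + 4·2 = 28
B: 2·1 + 5·2 + 8·2 + 6·3 + 6·0 + 4·3 = 58
B has the highest Borda score (58).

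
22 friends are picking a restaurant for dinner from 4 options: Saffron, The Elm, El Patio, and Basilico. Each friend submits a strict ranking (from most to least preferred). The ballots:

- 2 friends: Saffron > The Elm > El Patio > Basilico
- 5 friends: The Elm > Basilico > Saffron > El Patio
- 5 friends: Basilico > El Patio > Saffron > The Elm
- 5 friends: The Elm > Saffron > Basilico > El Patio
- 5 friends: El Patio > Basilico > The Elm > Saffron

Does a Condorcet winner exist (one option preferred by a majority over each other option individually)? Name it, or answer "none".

The Elm vs Saffron: 15–7 for The Elm.
The Elm vs El Patio: 12–10 for The Elm.
The Elm vs Basilico: 12–10 for The Elm.
The Elm beats every other option head-to-head.

The Elm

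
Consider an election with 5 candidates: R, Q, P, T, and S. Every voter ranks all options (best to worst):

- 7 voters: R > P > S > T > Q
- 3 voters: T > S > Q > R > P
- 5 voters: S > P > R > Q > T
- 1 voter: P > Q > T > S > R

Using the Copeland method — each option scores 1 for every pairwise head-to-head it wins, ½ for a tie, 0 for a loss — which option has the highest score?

R: beats Q, P, and T; loses to S → score 3.
Q: loses to R, P, T, and S → score 0.
P: beats Q and T; ties S; loses to R → score 2.5.
T: beats Q; loses to R, P, and S → score 1.
S: beats R, Q, and T; ties P → score 3.5.
S has the best pairwise record.

S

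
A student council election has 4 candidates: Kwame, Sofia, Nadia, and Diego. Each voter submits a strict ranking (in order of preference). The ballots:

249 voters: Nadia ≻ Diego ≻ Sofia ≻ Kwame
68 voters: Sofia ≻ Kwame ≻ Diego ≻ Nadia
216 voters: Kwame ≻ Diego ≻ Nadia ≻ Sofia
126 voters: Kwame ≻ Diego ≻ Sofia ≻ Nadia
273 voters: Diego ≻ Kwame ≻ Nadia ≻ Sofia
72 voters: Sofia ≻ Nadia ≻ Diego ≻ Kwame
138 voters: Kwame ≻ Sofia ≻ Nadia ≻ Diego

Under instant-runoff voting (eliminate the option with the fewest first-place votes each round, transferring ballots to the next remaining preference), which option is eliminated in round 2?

Round 1: Kwame 480, Sofia 140, Nadia 249, Diego 273. Eliminate Sofia.
Round 2: Kwame 548, Nadia 321, Diego 273. Eliminate Diego.

Diego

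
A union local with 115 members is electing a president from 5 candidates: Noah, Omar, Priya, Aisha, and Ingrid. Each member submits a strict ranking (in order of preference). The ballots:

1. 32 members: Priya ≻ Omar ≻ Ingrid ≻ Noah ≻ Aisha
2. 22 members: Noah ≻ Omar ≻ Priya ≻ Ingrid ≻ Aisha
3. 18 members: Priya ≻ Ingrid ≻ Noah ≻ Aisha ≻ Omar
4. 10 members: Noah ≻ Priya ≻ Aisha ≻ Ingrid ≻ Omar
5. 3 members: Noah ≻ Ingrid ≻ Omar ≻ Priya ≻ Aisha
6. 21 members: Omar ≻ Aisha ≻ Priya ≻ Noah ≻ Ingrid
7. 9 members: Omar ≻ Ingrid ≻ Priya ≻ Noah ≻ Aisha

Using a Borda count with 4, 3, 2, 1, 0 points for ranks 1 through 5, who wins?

Priya

Noah: 32·1 + 22·4 + 18·2 + 10·4 + 3·4 + 21·1 + 9·1 = 238
Omar: 32·3 + 22·3 + 18·0 + 10·0 + 3·2 + 21·4 + 9·4 = 288
Priya: 32·4 + 22·2 + 18·4 + 10·3 + 3·1 + 21·2 + 9·2 = 337
Aisha: 32·0 + 22·0 + 18·1 + 10·2 + 3·0 + 21·3 + 9·0 = 101
Ingrid: 32·2 + 22·1 + 18·3 + 10·1 + 3·3 + 21·0 + 9·3 = 186
Priya has the highest Borda score (337).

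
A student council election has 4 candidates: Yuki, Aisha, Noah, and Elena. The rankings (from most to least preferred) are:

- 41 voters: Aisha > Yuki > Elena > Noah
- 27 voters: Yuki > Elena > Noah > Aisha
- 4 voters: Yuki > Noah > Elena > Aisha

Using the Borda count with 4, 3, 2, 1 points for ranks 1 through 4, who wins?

Yuki

Yuki: 41·3 + 27·4 + 4·4 = 247
Aisha: 41·4 + 27·1 + 4·1 = 195
Noah: 41·1 + 27·2 + 4·3 = 107
Elena: 41·2 + 27·3 + 4·2 = 171
Yuki has the highest Borda score (247).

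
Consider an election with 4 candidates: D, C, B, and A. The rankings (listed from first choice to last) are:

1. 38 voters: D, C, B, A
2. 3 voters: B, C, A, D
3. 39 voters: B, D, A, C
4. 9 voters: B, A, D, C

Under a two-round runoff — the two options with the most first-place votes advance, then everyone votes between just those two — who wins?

B

Round 1 first-place votes: D 38, C 0, B 51, A 0.
B and D advance.
Runoff: B is preferred to D by 51 voters; D by 38.
B wins the runoff.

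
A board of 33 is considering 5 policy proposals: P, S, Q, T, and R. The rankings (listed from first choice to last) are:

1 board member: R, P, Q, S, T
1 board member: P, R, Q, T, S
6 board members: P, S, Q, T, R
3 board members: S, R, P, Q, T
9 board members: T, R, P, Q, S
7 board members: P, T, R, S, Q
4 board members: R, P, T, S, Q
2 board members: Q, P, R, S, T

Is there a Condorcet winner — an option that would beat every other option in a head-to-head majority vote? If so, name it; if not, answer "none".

Checking pairwise contests:
R beats P 17–16.
P beats S 30–3.
P beats Q 31–2.
P beats T 24–9.
T beats R 22–11.
Every option loses at least one head-to-head, so there is no Condorcet winner.

none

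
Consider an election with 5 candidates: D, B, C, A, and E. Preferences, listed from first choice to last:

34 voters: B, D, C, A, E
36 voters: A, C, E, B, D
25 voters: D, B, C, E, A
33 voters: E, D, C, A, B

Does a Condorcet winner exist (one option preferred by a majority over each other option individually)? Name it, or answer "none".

none

Checking pairwise contests:
B beats D 70–58.
C beats B 69–59.
D beats C 92–36.
D beats A 92–36.
C beats E 95–33.
Every option loses at least one head-to-head, so there is no Condorcet winner.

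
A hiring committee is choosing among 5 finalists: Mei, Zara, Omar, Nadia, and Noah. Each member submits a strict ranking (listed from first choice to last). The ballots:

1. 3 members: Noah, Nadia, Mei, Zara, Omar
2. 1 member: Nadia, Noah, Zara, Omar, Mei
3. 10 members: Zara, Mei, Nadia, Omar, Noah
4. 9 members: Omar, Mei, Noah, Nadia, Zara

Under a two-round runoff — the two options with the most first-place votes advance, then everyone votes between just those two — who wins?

Zara

Round 1 first-place votes: Mei 0, Zara 10, Omar 9, Nadia 1, Noah 3.
Zara and Omar advance.
Runoff: Zara is preferred to Omar by 14 voters; Omar by 9.
Zara wins the runoff.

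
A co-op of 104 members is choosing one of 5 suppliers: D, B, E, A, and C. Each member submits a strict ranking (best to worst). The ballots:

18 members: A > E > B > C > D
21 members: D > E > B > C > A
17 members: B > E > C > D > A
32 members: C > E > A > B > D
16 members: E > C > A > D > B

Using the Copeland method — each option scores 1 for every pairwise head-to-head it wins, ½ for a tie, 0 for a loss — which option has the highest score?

E

D: loses to B, E, A, and C → score 0.
B: beats D and C; loses to E and A → score 2.
E: beats D, B, A, and C → score 4.
A: beats D and B; loses to E and C → score 2.
C: beats D and A; loses to B and E → score 2.
E has the best pairwise record.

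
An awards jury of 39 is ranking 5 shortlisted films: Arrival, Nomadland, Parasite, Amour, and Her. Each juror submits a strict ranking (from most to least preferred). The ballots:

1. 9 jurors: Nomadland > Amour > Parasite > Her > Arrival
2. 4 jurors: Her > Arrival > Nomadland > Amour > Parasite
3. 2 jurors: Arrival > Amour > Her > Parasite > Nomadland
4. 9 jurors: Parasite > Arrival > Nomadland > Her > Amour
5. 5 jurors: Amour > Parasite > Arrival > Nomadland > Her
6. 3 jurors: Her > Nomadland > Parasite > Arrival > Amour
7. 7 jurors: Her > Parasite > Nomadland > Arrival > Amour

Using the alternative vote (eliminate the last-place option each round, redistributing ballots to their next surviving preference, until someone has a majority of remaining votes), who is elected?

Parasite

Round 1: Arrival 2, Nomadland 9, Parasite 9, Amour 5, Her 14. Eliminate Arrival.
Round 2: Nomadland 9, Parasite 9, Amour 7, Her 14. Eliminate Amour.
Round 3: Nomadland 9, Parasite 14, Her 16. Eliminate Nomadland.
Round 4: Parasite 23, Her 16. Parasite has a majority.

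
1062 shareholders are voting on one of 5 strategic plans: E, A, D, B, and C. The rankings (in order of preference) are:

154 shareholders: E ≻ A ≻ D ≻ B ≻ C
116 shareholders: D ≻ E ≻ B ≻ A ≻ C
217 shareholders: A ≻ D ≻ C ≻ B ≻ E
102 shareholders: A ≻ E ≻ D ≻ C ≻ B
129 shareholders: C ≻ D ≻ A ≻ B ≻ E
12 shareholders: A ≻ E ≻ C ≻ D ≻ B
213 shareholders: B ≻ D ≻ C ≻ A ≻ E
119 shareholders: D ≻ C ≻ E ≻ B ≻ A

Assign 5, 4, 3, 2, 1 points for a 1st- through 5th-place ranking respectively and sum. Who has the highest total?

E: 154·5 + 116·4 + 217·1 + 102·4 + 129·1 + 12·4 + 213·1 + 119·3 = 2606
A: 154·4 + 116·2 + 217·5 + 102·5 + 129·3 + 12·5 + 213·2 + 119·1 = 3435
D: 154·3 + 116·5 + 217·4 + 102·3 + 129·4 + 12·2 + 213·4 + 119·5 = 4203
B: 154·2 + 116·3 + 217·2 + 102·1 + 129·2 + 12·1 + 213·5 + 119·2 = 2765
C: 154·1 + 116·1 + 217·3 + 102·2 + 129·5 + 12·3 + 213·3 + 119·4 = 2921
D has the highest Borda score (4203).

D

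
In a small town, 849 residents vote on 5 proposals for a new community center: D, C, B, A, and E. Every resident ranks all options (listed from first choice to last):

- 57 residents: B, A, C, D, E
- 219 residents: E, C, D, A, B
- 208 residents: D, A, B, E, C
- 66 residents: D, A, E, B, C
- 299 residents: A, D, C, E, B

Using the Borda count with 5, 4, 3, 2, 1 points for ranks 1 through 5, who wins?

D: 57·2 + 219·3 + 208·5 + 66·5 + 299·4 = 3337
C: 57·3 + 219·4 + 208·1 + 66·1 + 299·3 = 2218
B: 57·5 + 219·1 + 208·3 + 66·2 + 299·1 = 1559
A: 57·4 + 219·2 + 208·4 + 66·4 + 299·5 = 3257
E: 57·1 + 219·5 + 208·2 + 66·3 + 299·2 = 2364
D has the highest Borda score (3337).

D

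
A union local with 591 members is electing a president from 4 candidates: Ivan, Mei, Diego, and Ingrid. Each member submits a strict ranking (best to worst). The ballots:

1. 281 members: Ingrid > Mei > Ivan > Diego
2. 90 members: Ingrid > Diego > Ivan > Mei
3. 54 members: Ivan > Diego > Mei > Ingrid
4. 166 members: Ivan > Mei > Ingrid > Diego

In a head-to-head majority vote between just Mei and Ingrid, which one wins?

Voters preferring Mei to Ingrid: 220; preferring Ingrid to Mei: 371.
Ingrid wins the head-to-head.

Ingrid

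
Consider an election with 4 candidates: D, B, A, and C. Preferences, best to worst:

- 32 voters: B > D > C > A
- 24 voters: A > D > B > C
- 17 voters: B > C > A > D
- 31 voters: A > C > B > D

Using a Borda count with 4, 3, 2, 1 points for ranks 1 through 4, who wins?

D: 32·3 + 24·3 + 17·1 + 31·1 = 216
B: 32·4 + 24·2 + 17·4 + 31·2 = 306
A: 32·1 + 24·4 + 17·2 + 31·4 = 286
C: 32·2 + 24·1 + 17·3 + 31·3 = 232
B has the highest Borda score (306).

B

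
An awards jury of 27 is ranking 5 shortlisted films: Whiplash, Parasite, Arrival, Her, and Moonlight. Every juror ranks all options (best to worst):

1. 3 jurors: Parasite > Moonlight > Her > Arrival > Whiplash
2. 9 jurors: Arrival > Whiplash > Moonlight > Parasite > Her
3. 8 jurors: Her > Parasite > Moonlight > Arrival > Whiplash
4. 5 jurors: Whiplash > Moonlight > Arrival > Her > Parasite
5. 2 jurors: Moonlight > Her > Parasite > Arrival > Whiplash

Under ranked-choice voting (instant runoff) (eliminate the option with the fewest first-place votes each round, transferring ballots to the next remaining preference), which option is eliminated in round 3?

Round 1: Whiplash 5, Parasite 3, Arrival 9, Her 8, Moonlight 2. Eliminate Moonlight.
Round 2: Whiplash 5, Parasite 3, Arrival 9, Her 10. Eliminate Parasite.
Round 3: Whiplash 5, Arrival 9, Her 13. Eliminate Whiplash.

Whiplash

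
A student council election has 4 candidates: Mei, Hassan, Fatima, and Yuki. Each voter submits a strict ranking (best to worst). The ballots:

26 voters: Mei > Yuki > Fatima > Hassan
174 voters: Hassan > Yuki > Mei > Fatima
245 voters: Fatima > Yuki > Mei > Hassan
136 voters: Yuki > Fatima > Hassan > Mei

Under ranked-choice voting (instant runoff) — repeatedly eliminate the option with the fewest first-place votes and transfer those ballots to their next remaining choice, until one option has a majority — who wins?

Round 1: Mei 26, Hassan 174, Fatima 245, Yuki 136. Eliminate Mei.
Round 2: Hassan 174, Fatima 245, Yuki 162. Eliminate Yuki.
Round 3: Hassan 174, Fatima 407. Fatima has a majority.

Fatima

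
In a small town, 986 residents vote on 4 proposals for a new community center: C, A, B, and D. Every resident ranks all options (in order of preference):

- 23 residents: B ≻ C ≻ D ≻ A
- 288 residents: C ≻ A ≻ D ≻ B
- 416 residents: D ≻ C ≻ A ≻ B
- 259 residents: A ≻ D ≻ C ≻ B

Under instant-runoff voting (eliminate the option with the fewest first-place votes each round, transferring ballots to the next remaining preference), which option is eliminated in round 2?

Round 1: C 288, A 259, B 23, D 416. Eliminate B.
Round 2: C 311, A 259, D 416. Eliminate A.

A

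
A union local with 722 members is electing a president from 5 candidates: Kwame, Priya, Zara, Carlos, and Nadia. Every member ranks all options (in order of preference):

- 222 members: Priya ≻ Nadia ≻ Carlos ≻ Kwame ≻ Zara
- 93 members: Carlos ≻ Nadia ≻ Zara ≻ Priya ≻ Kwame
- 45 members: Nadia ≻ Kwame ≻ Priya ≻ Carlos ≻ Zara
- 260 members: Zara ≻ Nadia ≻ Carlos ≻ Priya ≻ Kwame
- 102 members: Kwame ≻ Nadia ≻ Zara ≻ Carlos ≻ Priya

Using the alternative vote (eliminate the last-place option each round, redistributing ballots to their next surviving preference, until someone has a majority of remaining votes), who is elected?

Zara

Round 1: Kwame 102, Priya 222, Zara 260, Carlos 93, Nadia 45. Eliminate Nadia.
Round 2: Kwame 147, Priya 222, Zara 260, Carlos 93. Eliminate Carlos.
Round 3: Kwame 147, Priya 222, Zara 353. Eliminate Kwame.
Round 4: Priya 267, Zara 455. Zara has a majority.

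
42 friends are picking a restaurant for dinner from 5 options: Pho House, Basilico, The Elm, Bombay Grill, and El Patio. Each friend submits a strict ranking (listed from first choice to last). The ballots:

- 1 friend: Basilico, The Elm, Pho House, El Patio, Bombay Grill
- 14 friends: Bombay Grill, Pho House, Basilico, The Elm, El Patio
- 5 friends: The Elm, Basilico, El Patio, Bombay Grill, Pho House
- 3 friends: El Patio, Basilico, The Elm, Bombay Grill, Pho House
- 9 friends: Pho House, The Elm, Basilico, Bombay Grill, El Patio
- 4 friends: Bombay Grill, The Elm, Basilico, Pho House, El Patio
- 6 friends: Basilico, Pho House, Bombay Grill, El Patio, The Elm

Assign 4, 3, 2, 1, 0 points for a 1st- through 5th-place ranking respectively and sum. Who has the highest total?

Pho House: 1·2 + 14·3 + 5·0 + 3·0 + 9·4 + 4·1 + 6·3 = 102
Basilico: 1·4 + 14·2 + 5·3 + 3·3 + 9·2 + 4·2 + 6·4 = 106
The Elm: 1·3 + 14·1 + 5·4 + 3·2 + 9·3 + 4·3 + 6·0 = 82
Bombay Grill: 1·0 + 14·4 + 5·1 + 3·1 + 9·1 + 4·4 + 6·2 = 101
El Patio: 1·1 + 14·0 + 5·2 + 3·4 + 9·0 + 4·0 + 6·1 = 29
Basilico has the highest Borda score (106).

Basilico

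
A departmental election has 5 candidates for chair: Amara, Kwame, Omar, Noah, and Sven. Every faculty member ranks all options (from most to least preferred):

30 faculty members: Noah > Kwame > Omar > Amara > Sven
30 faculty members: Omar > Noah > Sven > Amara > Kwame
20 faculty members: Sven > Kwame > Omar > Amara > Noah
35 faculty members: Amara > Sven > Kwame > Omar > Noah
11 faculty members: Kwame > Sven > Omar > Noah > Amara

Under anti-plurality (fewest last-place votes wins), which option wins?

Omar

Last-place votes: Amara 11, Kwame 30, Omar 0, Noah 55, Sven 30.
Omar is ranked last by the fewest voters, so Omar wins.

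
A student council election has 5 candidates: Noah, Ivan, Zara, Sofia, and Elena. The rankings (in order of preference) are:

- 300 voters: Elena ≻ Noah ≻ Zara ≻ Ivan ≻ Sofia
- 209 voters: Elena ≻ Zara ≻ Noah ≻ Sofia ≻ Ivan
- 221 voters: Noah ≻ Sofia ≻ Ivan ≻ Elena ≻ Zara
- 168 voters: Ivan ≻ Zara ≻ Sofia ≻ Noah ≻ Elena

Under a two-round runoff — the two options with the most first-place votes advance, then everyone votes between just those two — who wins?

Round 1 first-place votes: Noah 221, Ivan 168, Zara 0, Sofia 0, Elena 509.
Elena and Noah advance.
Runoff: Elena is preferred to Noah by 509 voters; Noah by 389.
Elena wins the runoff.

Elena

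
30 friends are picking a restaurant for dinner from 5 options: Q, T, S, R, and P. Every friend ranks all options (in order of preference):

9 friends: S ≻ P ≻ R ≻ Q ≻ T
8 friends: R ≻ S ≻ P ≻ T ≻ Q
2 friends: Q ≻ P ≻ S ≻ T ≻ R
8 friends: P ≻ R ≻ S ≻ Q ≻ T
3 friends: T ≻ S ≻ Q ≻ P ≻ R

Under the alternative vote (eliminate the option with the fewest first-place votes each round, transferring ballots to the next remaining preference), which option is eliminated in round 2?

Round 1: Q 2, T 3, S 9, R 8, P 8. Eliminate Q.
Round 2: T 3, S 9, R 8, P 10. Eliminate T.

T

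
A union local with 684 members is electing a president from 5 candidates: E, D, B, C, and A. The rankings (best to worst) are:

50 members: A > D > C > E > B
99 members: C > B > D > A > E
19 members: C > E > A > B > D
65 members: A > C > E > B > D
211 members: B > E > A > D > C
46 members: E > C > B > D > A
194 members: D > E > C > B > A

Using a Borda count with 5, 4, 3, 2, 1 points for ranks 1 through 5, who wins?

E

E: 50·2 + 99·1 + 19·4 + 65·3 + 211·4 + 46·5 + 194·4 = 2320
D: 50·4 + 99·3 + 19·1 + 65·1 + 211·2 + 46·2 + 194·5 = 2065
B: 50·1 + 99·4 + 19·2 + 65·2 + 211·5 + 46·3 + 194·2 = 2195
C: 50·3 + 99·5 + 19·5 + 65·4 + 211·1 + 46·4 + 194·3 = 1977
A: 50·5 + 99·2 + 19·3 + 65·5 + 211·3 + 46·1 + 194·1 = 1703
E has the highest Borda score (2320).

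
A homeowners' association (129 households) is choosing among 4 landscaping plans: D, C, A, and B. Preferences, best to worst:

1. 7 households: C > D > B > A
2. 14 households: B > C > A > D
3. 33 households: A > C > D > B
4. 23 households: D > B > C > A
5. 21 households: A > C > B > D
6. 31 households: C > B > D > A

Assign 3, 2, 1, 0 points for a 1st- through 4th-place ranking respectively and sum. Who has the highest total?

C

D: 7·2 + 14·0 + 33·1 + 23·3 + 21·0 + 31·1 = 147
C: 7·3 + 14·2 + 33·2 + 23·1 + 21·2 + 31·3 = 273
A: 7·0 + 14·1 + 33·3 + 23·0 + 21·3 + 31·0 = 176
B: 7·1 + 14·3 + 33·0 + 23·2 + 21·1 + 31·2 = 178
C has the highest Borda score (273).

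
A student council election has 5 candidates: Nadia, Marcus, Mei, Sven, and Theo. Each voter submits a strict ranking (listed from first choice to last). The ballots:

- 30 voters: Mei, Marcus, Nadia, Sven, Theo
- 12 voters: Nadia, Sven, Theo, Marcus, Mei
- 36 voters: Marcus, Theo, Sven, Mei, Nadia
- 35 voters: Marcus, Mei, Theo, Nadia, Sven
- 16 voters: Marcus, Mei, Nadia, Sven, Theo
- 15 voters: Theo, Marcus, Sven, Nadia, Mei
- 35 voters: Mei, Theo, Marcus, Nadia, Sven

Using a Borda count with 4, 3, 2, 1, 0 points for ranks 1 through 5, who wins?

Marcus

Nadia: 30·2 + 12·4 + 36·0 + 35·1 + 16·2 + 15·1 + 35·1 = 225
Marcus: 30·3 + 12·1 + 36·4 + 35·4 + 16·4 + 15·3 + 35·2 = 565
Mei: 30·4 + 12·0 + 36·1 + 35·3 + 16·3 + 15·0 + 35·4 = 449
Sven: 30·1 + 12·3 + 36·2 + 35·0 + 16·1 + 15·2 + 35·0 = 184
Theo: 30·0 + 12·2 + 36·3 + 35·2 + 16·0 + 15·4 + 35·3 = 367
Marcus has the highest Borda score (565).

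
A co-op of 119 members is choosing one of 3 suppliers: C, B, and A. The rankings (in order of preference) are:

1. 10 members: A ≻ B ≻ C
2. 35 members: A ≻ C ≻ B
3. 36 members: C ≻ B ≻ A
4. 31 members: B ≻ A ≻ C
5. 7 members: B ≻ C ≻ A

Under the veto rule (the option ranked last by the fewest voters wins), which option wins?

B

Last-place votes: C 41, B 35, A 43.
B is ranked last by the fewest voters, so B wins.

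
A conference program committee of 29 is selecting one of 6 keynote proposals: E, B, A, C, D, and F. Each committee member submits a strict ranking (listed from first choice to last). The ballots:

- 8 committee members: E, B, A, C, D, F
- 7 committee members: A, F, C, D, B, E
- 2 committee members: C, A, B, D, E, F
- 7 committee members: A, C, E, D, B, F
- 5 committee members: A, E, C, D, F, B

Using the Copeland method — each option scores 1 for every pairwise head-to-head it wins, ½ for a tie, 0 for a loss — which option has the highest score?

A

E: beats B, D, and F; loses to A and C → score 3.
B: beats F; loses to E, A, C, and D → score 1.
A: beats E, B, C, D, and F → score 5.
C: beats E, B, D, and F; loses to A → score 4.
D: beats B and F; loses to E, A, and C → score 2.
F: loses to E, B, A, C, and D → score 0.
A has the best pairwise record.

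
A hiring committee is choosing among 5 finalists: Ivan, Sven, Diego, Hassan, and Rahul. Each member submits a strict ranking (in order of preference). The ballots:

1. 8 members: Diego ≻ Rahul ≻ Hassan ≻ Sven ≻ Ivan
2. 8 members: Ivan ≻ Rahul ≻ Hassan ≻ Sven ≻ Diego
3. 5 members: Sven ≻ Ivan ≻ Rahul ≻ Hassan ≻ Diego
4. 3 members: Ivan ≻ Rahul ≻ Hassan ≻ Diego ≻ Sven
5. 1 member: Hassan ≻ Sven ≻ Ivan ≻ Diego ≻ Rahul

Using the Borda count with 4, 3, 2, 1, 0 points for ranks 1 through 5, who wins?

Rahul

Ivan: 8·0 + 8·4 + 5·3 + 3·4 + 1·2 = 61
Sven: 8·1 + 8·1 + 5·4 + 3·0 + 1·3 = 39
Diego: 8·4 + 8·0 + 5·0 + 3·1 + 1·1 = 36
Hassan: 8·2 + 8·2 + 5·1 + 3·2 + 1·4 = 47
Rahul: 8·3 + 8·3 + 5·2 + 3·3 + 1·0 = 67
Rahul has the highest Borda score (67).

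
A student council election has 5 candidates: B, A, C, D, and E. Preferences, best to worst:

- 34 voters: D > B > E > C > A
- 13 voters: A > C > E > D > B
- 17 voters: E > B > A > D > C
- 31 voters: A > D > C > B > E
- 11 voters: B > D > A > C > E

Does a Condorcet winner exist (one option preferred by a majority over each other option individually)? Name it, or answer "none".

Checking pairwise contests:
D beats B 78–28.
B beats A 62–44.
B beats C 62–44.
A beats D 61–45.
B beats E 76–30.
Every option loses at least one head-to-head, so there is no Condorcet winner.

none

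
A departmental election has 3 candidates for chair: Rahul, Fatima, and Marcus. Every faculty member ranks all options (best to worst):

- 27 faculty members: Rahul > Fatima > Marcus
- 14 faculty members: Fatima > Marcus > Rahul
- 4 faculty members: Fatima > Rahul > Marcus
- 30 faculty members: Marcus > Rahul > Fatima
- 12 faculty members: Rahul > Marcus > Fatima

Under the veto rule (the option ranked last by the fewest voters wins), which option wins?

Last-place votes: Rahul 14, Fatima 42, Marcus 31.
Rahul is ranked last by the fewest voters, so Rahul wins.

Rahul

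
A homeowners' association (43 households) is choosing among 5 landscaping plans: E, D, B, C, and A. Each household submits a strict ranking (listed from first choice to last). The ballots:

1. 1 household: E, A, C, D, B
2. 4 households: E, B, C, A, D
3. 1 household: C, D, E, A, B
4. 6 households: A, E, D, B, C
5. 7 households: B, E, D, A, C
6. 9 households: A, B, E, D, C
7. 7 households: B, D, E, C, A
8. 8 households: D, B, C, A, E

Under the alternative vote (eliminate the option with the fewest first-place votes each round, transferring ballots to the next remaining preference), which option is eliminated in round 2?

E

Round 1: E 5, D 8, B 14, C 1, A 15. Eliminate C.
Round 2: E 5, D 9, B 14, A 15. Eliminate E.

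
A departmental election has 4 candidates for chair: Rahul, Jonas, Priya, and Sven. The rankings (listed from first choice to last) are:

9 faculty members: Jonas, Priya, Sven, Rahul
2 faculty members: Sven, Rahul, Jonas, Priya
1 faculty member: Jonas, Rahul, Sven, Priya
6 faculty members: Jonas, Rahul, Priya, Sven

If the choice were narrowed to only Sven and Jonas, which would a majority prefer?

Voters preferring Sven to Jonas: 2; preferring Jonas to Sven: 16.
Jonas wins the head-to-head.

Jonas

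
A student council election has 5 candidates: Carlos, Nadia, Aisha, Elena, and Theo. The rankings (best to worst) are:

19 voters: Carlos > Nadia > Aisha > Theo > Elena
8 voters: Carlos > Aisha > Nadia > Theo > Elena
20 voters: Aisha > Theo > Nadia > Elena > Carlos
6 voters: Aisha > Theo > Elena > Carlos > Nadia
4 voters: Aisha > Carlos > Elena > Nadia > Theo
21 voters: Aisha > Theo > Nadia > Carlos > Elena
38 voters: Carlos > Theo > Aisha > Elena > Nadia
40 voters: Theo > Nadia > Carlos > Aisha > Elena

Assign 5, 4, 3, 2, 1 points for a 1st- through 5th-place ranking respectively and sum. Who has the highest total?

Theo

Carlos: 19·5 + 8·5 + 20·1 + 6·2 + 4·4 + 21·2 + 38·5 + 40·3 = 535
Nadia: 19·4 + 8·3 + 20·3 + 6·1 + 4·2 + 21·3 + 38·1 + 40·4 = 435
Aisha: 19·3 + 8·4 + 20·5 + 6·5 + 4·5 + 21·5 + 38·3 + 40·2 = 538
Elena: 19·1 + 8·1 + 20·2 + 6·3 + 4·3 + 21·1 + 38·2 + 40·1 = 234
Theo: 19·2 + 8·2 + 20·4 + 6·4 + 4·1 + 21·4 + 38·4 + 40·5 = 598
Theo has the highest Borda score (598).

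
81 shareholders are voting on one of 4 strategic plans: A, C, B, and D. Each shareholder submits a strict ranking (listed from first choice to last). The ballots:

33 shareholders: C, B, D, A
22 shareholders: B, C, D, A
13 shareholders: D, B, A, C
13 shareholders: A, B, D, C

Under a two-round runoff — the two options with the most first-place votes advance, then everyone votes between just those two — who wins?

B

Round 1 first-place votes: A 13, C 33, B 22, D 13.
C and B advance.
Runoff: C is preferred to B by 33 voters; B by 48.
B wins the runoff.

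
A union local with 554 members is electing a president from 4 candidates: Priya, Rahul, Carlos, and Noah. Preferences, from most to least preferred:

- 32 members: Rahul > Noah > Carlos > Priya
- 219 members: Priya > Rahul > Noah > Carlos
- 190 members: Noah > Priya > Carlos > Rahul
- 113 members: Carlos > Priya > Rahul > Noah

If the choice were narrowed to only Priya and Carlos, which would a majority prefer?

Priya

Voters preferring Priya to Carlos: 409; preferring Carlos to Priya: 145.
Priya wins the head-to-head.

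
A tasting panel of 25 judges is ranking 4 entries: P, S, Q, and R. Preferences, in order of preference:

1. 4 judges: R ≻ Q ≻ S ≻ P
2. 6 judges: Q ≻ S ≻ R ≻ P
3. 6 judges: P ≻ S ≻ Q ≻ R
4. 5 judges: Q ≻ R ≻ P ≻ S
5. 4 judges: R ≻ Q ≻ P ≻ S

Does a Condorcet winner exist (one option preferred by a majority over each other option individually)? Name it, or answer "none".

Q

Q vs P: 19–6 for Q.
Q vs S: 19–6 for Q.
Q vs R: 17–8 for Q.
Q beats every other option head-to-head.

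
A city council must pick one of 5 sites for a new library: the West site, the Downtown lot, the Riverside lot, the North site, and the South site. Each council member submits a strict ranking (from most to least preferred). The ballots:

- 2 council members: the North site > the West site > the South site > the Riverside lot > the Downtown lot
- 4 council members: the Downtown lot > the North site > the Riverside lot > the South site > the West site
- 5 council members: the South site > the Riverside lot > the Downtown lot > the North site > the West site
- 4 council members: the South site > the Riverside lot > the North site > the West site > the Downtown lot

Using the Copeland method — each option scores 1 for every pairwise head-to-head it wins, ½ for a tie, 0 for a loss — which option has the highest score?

the West site: loses to the Downtown lot, the Riverside lot, the North site, and the South site → score 0.
the Downtown lot: beats the West site and the North site; loses to the Riverside lot and the South site → score 2.
the Riverside lot: beats the West site, the Downtown lot, and the North site; loses to the South site → score 3.
the North site: beats the West site; loses to the Downtown lot, the Riverside lot, and the South site → score 1.
the South site: beats the West site, the Downtown lot, the Riverside lot, and the North site → score 4.
the South site has the best pairwise record.

the South site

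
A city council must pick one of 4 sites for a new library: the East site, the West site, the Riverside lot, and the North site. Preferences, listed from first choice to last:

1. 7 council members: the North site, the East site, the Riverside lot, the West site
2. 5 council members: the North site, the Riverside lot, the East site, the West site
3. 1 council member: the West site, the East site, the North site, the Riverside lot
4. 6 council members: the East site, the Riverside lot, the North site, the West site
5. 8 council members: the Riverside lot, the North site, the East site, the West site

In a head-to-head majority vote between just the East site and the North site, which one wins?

the North site

Voters preferring the East site to the North site: 7; preferring the North site to the East site: 20.
the North site wins the head-to-head.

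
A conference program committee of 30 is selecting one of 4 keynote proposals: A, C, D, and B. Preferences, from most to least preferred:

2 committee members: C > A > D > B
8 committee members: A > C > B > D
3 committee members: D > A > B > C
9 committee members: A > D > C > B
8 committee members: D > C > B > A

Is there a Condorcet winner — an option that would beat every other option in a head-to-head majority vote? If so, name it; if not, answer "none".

A vs C: 20–10 for A.
A vs D: 19–11 for A.
A vs B: 22–8 for A.
A beats every other option head-to-head.

A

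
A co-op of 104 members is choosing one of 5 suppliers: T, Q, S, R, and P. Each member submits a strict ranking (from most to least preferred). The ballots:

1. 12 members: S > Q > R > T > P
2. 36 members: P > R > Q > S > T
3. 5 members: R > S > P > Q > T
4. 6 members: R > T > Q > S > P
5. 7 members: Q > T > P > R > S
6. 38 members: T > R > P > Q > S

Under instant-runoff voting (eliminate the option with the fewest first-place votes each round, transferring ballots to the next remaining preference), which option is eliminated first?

Round 1: T 38, Q 7, S 12, R 11, P 36. Eliminate Q.

Q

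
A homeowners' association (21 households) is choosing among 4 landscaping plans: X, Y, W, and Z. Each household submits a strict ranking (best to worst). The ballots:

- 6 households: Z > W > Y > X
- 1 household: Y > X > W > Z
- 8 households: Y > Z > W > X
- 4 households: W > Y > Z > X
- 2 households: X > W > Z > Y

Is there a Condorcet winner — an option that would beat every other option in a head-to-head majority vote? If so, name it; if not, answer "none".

Checking pairwise contests:
Y beats X 19–2.
W beats Y 12–9.
Z beats W 14–7.
Y beats Z 13–8.
Every option loses at least one head-to-head, so there is no Condorcet winner.

none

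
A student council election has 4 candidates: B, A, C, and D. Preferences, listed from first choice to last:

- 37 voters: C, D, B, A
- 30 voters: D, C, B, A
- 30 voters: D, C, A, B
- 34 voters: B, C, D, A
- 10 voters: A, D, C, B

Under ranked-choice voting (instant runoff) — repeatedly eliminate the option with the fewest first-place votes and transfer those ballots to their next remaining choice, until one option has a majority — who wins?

C

Round 1: B 34, A 10, C 37, D 60. Eliminate A.
Round 2: B 34, C 37, D 70. Eliminate B.
Round 3: C 71, D 70. C has a majority.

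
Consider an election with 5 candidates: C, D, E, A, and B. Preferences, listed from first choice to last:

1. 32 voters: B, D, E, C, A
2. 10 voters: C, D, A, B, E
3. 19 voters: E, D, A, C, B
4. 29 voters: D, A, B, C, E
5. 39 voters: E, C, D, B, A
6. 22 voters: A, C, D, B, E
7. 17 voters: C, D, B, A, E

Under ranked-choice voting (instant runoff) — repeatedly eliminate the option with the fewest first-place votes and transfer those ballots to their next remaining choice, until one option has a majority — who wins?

Round 1: C 27, D 29, E 58, A 22, B 32. Eliminate A.
Round 2: C 49, D 29, E 58, B 32. Eliminate D.
Round 3: C 49, E 58, B 61. Eliminate C.
Round 4: E 58, B 110. B has a majority.

B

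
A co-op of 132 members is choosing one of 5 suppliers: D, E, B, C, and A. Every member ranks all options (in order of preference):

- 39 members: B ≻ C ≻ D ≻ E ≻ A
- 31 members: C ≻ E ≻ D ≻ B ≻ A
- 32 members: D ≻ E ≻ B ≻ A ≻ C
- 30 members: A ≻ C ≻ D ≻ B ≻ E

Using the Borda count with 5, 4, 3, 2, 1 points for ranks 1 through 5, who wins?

C

D: 39·3 + 31·3 + 32·5 + 30·3 = 460
E: 39·2 + 31·4 + 32·4 + 30·1 = 360
B: 39·5 + 31·2 + 32·3 + 30·2 = 413
C: 39·4 + 31·5 + 32·1 + 30·4 = 463
A: 39·1 + 31·1 + 32·2 + 30·5 = 284
C has the highest Borda score (463).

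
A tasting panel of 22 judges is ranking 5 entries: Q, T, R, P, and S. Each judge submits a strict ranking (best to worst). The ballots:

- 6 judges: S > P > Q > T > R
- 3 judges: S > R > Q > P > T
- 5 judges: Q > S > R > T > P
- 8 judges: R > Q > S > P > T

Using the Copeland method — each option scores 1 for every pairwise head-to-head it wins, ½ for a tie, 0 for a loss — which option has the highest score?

Q: beats T, P, and S; ties R → score 3.5.
T: loses to Q, R, P, and S → score 0.
R: beats T and P; ties Q; loses to S → score 2.5.
P: beats T; loses to Q, R, and S → score 1.
S: beats T, R, and P; loses to Q → score 3.
Q has the best pairwise record.

Q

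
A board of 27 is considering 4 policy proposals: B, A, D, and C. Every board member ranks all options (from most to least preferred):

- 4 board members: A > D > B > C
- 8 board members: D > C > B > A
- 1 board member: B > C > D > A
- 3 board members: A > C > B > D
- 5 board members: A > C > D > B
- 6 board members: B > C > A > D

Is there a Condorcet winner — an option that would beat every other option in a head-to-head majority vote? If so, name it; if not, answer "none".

C

C vs B: 16–11 for C.
C vs A: 15–12 for C.
C vs D: 15–12 for C.
C beats every other option head-to-head.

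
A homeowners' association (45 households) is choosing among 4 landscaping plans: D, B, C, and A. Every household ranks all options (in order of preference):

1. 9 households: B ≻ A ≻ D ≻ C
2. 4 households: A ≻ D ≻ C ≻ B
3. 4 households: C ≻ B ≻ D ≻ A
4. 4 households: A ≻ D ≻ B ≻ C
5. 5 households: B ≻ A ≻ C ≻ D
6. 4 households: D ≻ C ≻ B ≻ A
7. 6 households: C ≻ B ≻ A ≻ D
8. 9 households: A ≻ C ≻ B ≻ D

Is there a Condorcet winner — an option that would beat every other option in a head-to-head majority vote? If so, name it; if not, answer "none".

Checking pairwise contests:
B beats D 33–12.
C beats B 27–18.
A beats C 31–14.
B beats A 28–17.
Every option loses at least one head-to-head, so there is no Condorcet winner.

none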